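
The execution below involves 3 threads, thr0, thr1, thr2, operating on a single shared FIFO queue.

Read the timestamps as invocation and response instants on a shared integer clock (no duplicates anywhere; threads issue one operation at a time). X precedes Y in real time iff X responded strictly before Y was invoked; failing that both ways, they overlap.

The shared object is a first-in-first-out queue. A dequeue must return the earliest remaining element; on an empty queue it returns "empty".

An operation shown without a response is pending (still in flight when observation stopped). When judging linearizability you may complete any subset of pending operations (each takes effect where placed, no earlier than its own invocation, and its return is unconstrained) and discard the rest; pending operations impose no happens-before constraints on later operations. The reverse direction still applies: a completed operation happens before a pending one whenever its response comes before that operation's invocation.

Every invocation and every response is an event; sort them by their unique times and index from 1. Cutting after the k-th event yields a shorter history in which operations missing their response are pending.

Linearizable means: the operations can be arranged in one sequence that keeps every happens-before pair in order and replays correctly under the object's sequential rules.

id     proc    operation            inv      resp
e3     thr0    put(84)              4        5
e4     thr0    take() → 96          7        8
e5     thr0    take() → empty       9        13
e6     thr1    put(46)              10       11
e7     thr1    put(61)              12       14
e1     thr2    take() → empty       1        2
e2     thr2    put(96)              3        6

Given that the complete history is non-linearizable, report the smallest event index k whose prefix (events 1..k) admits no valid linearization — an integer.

13

a valid linearization of events 1..12 exists, for instance e1, e2, e3, e4, e5, e6:
1. e1 take() → empty, leaving queue <>
2. e2 put(96), leaving queue <96>
3. e3 put(84), leaving queue <96,84>
4. e4 take() → 96, leaving queue <84>
5. e5 take() (pending, included), leaving queue <>
6. e6 put(46), leaving queue <46>
adding event 13 (e5 responds at 13) leaves no legal real-time order
include/drop combinations of the 1 pending operation (e7) were all tried; none helps
e.g. e1, e2, e3, e4, e5, e6 (pending dropped): illegal at step 5, since e5 take() → empty cannot apply there
e.g. e1, e2, e3, e4, e6, e5 (pending dropped): illegal at step 6, since e5 take() → empty cannot apply there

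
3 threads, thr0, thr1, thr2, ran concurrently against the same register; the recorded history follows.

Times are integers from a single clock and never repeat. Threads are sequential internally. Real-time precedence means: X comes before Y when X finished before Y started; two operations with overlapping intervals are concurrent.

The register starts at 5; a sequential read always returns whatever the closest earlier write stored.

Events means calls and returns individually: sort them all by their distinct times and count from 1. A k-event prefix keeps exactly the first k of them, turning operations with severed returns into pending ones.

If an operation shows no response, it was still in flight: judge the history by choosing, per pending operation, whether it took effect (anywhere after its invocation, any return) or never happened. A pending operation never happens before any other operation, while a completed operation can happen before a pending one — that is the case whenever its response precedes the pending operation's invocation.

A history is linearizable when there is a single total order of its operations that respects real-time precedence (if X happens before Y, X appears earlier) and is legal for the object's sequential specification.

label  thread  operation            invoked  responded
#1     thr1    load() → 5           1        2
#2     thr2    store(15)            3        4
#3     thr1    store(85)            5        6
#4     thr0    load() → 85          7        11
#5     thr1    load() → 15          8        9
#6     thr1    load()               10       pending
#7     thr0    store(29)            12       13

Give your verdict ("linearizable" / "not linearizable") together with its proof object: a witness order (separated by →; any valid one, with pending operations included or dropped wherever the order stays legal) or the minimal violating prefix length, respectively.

through event 8 a valid linearization exists; event 9 (#5 responding at time 9) ends that
a single order respects real time; the 4 completed register operations fail replay along it
including or dropping the 1 pending operation (#4) in any combination fails
e.g. #1, #2, #3, #5 (pending dropped): illegal at step 4, since #5 load() → 15 cannot apply there

not linearizable — minimal violating prefix: 9 events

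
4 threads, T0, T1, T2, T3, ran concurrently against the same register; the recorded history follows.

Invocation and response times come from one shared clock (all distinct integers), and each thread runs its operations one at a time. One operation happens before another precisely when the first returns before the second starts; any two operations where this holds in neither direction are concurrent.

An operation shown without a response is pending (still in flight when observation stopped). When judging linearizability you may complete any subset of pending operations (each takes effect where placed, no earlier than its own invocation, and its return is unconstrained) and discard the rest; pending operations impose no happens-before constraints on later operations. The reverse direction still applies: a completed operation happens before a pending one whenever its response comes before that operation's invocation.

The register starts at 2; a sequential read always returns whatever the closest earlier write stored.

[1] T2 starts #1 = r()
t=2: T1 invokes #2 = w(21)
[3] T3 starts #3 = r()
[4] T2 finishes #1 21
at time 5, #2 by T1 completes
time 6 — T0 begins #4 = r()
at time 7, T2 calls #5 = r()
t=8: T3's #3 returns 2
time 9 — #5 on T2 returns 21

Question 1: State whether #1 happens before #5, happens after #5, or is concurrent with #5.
before

#1 spans [1,4], #5 spans [7,9]
resp(#1)=4 < inv(#5)=7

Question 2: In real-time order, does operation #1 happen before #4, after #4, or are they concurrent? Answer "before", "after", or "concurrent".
before

#1 spans [1,4], #4 spans [6,…)
resp(#1)=4 < inv(#4)=6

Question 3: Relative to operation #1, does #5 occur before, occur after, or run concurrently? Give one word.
after

#5 spans [7,9], #1 spans [1,4]
resp(#1)=4 < inv(#5)=7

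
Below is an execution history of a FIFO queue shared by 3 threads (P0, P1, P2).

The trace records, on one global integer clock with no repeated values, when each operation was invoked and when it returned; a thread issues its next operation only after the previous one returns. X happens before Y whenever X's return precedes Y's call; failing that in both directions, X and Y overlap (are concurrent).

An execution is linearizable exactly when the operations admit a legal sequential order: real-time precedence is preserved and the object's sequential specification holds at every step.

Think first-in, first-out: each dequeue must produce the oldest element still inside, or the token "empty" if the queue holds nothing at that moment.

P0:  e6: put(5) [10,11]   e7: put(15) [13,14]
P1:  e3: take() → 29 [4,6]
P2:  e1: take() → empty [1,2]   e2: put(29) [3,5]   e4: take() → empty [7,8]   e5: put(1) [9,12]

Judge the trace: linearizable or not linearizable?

linearizable

witness order: e1, e2, e3, e4, e5, e6, e7
step 1: e1 take() → empty — queue <>
step 2: e2 put(29) — queue <29>
step 3: e3 take() → 29 — queue <>
step 4: e4 take() → empty — queue <>
step 5: e5 put(1) — queue <1>
step 6: e6 put(5) — queue <1,5>
step 7: e7 put(15) — queue <1,5,15>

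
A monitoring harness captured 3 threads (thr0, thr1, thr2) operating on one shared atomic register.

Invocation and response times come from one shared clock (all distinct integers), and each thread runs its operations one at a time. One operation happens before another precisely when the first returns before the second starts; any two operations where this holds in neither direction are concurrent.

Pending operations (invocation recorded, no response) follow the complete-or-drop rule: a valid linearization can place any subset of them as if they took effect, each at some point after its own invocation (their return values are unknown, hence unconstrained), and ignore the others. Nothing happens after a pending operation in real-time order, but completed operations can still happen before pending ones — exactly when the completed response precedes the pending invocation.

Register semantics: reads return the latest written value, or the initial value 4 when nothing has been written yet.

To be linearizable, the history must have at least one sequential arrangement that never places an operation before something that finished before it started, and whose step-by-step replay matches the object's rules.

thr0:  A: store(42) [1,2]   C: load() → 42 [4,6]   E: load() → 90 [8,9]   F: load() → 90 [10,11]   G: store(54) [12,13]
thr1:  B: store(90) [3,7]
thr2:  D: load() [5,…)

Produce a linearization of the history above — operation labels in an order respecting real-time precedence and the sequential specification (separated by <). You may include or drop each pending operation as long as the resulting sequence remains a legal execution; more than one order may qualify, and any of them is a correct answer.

A < C < B < D < E < F < G

step 1: A store(42) — value 42
step 2: C load() → 42 — value 42
step 3: B store(90) — value 90
step 4: D load() (pending, included) — value 90
step 5: E load() → 90 — value 90
step 6: F load() → 90 — value 90
step 7: G store(54) — value 54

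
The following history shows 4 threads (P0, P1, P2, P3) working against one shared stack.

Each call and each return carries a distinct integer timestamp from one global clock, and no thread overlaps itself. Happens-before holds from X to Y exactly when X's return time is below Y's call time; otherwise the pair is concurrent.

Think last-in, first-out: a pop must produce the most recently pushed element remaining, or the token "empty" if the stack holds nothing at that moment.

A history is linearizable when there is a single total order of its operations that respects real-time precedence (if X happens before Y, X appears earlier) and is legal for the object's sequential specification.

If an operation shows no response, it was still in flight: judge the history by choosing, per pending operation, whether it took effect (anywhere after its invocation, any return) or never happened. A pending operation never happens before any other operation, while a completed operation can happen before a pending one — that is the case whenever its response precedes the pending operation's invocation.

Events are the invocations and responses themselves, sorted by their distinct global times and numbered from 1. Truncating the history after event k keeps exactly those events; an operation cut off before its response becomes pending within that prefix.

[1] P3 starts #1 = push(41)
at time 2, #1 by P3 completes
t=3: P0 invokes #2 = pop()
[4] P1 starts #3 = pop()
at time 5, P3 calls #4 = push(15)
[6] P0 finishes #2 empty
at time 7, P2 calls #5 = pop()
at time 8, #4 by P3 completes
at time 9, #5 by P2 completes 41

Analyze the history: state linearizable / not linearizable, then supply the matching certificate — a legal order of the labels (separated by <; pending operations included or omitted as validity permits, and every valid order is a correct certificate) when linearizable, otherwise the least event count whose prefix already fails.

not linearizable — minimal violating prefix: 9 events

already the first 9 events (up to #5's response at time 9) admit no linearization; the first 8 still do
every one of the 3 real-time-consistent orders over 4 completed stack ops fails the sequential spec
no escape via the 1 pending operation (#3): every completion choice fails
one such order, #1, #2, #4, #5 (pending dropped), breaks at step 2 where #2 pop() → empty is illegal
one such order, #1, #2, #5, #4 (pending dropped), breaks at step 2 where #2 pop() → empty is illegal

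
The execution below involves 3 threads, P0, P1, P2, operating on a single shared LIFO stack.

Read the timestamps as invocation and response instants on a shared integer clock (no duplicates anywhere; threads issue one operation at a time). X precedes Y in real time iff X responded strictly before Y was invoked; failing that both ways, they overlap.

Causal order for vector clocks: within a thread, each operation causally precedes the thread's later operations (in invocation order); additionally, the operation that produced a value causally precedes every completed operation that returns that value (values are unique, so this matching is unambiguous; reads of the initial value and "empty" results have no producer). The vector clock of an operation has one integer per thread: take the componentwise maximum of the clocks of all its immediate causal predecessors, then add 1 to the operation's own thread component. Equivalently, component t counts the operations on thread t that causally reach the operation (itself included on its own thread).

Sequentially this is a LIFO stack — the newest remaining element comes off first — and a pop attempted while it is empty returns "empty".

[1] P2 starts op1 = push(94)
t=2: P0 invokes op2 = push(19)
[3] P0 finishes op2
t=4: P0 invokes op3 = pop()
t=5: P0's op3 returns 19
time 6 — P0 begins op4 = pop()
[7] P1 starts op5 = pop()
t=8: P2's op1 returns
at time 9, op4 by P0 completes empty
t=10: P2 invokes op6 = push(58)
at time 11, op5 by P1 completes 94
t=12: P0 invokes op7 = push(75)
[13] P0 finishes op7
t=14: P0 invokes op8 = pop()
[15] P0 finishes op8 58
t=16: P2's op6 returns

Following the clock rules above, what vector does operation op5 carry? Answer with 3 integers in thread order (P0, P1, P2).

(0, 1, 1)

invoked at 1, op1 has no predecessors; its own P2 bump gives (0, 0, 1)
invoked at 2, op2 has no predecessors; its own P0 bump gives (1, 0, 0)
op6 (invocation 10): componentwise max over VC(op1)=(0, 0, 1), +1 at P2, giving (0, 0, 2)
op5 (invocation 7): componentwise max over VC(op1)=(0, 0, 1), +1 at P1, giving (0, 1, 1)
op3 (invocation 4): componentwise max over VC(op2)=(1, 0, 0), +1 at P0, giving (2, 0, 0)
op4 (invocation 6): componentwise max over VC(op3)=(2, 0, 0), +1 at P0, giving (3, 0, 0)
op7 (invocation 12): componentwise max over VC(op4)=(3, 0, 0), +1 at P0, giving (4, 0, 0)
op8 (invocation 14): componentwise max over VC(op6)=(0, 0, 2), VC(op7)=(4, 0, 0), +1 at P0, giving (5, 0, 2)
target: VC(op5) = (0, 1, 1)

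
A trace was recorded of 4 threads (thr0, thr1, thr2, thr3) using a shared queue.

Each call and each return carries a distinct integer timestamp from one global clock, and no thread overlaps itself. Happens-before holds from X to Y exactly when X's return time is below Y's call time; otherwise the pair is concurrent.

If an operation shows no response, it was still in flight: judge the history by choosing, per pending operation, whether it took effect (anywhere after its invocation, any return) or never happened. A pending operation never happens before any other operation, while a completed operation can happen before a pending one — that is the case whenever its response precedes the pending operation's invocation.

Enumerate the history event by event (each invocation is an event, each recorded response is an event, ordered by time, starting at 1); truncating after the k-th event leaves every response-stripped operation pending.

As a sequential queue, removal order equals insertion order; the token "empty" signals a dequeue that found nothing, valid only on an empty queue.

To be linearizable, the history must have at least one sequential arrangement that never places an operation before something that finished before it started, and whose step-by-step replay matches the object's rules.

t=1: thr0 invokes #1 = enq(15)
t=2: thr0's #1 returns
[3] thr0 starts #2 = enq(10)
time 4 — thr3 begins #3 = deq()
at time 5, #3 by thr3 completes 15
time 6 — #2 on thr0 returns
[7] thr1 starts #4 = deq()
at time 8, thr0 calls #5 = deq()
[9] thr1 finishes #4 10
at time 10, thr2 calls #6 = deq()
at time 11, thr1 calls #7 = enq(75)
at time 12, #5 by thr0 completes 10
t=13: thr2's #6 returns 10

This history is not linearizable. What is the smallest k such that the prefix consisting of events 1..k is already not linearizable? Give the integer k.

12

a valid linearization of events 1..11 exists, for instance #1, #2, #3, #4:
step 1: #1 enq(15) — queue <15>
step 2: #2 enq(10) — queue <15,10>
step 3: #3 deq() → 15 — queue <10>
step 4: #4 deq() → 10 — queue <>
include event 12 — #5 responding at 12 — and every candidate order breaks
every completion of the 2 pending operations (#6, #7) was checked; none linearizes
sample order #1, #2, #3, #4, #5 (pending dropped) stalls at step 5 — #5 deq() → 10 has no legal effect
sample order #1, #2, #3, #5, #4 (pending dropped) stalls at step 5 — #4 deq() → 10 has no legal effect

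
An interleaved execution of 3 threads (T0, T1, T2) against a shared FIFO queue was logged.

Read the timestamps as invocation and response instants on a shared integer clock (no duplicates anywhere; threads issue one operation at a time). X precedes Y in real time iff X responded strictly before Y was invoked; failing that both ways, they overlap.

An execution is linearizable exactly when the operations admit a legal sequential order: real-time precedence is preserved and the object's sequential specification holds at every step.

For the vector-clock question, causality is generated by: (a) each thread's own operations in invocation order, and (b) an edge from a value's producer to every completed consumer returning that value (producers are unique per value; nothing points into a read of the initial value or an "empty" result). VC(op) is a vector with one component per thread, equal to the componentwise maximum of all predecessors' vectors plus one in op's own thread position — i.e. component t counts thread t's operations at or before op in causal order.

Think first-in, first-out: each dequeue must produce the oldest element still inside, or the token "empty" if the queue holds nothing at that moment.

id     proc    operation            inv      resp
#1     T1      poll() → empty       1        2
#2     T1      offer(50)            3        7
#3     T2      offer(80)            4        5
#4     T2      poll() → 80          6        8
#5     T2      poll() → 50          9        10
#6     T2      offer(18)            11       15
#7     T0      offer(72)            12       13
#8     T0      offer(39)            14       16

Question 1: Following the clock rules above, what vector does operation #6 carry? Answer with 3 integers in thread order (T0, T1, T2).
(0, 2, 4)

#3, invoked 4, has no incoming edges; only T2's bump applies → (0, 0, 1)
#1, invoked 1, has no incoming edges; only T1's bump applies → (0, 1, 0)
#7, invoked 12, has no incoming edges; only T0's bump applies → (1, 0, 0)
invoked at 6, #4 merges VC(#3)=(0, 0, 1) and bumps T2's slot → (0, 0, 2)
invoked at 3, #2 merges VC(#1)=(0, 1, 0) and bumps T1's slot → (0, 2, 0)
invoked at 14, #8 merges VC(#7)=(1, 0, 0) and bumps T0's slot → (2, 0, 0)
invoked at 9, #5 merges VC(#2)=(0, 2, 0), VC(#4)=(0, 0, 2) and bumps T2's slot → (0, 2, 3)
invoked at 11, #6 merges VC(#5)=(0, 2, 3) and bumps T2's slot → (0, 2, 4)
target: VC(#6) = (0, 2, 4)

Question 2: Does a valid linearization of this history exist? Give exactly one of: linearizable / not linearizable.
linearizable

one valid linearization: #1, #3, #2, #4, #5, #6, #7, #8
step 1: #1 poll() → empty — queue <>
step 2: #3 offer(80) — queue <80>
step 3: #2 offer(50) — queue <80,50>
step 4: #4 poll() → 80 — queue <50>
step 5: #5 poll() → 50 — queue <>
step 6: #6 offer(18) — queue <18>
step 7: #7 offer(72) — queue <18,72>
step 8: #8 offer(39) — queue <18,72,39>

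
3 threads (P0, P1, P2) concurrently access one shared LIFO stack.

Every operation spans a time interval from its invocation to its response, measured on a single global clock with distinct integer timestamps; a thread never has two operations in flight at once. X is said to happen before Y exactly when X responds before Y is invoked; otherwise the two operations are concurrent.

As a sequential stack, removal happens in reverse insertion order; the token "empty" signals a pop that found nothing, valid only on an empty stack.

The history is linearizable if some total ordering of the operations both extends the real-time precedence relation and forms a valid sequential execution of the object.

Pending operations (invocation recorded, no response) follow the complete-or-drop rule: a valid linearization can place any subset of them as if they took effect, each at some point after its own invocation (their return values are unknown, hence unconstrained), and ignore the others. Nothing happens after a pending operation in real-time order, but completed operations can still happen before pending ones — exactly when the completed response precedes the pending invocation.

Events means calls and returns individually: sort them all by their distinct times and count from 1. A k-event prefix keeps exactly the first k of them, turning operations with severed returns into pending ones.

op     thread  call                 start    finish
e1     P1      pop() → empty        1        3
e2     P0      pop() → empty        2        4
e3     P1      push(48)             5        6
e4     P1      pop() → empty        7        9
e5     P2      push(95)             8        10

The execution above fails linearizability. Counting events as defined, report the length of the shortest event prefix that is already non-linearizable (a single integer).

9

a valid linearization of events 1..8 exists, for instance e1, e2, e3:
step 1: e1 pop() → empty — stack <>
step 2: e2 pop() → empty — stack <>
step 3: e3 push(48) — stack <48>
adding event 9 (e4 responds at 9) leaves no legal real-time order
no completion choice of the 1 pending operation (e5) rescues it — every subset was tried
one such order, e1, e2, e3, e4 (pending dropped), breaks at step 4 where e4 pop() → empty is illegal
one such order, e2, e1, e3, e4 (pending dropped), breaks at step 4 where e4 pop() → empty is illegal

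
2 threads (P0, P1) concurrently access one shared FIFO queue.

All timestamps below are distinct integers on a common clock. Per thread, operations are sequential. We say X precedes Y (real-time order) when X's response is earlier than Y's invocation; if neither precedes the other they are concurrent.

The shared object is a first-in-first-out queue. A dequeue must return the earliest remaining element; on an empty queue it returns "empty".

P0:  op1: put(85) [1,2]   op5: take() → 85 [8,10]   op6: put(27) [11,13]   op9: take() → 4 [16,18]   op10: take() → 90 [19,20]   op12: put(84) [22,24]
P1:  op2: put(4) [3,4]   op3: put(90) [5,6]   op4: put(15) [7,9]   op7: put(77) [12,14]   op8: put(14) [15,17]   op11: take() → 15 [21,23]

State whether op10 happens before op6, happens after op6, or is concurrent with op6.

after

op10 spans [19,20], op6 spans [11,13]
resp(op6)=13 < inv(op10)=19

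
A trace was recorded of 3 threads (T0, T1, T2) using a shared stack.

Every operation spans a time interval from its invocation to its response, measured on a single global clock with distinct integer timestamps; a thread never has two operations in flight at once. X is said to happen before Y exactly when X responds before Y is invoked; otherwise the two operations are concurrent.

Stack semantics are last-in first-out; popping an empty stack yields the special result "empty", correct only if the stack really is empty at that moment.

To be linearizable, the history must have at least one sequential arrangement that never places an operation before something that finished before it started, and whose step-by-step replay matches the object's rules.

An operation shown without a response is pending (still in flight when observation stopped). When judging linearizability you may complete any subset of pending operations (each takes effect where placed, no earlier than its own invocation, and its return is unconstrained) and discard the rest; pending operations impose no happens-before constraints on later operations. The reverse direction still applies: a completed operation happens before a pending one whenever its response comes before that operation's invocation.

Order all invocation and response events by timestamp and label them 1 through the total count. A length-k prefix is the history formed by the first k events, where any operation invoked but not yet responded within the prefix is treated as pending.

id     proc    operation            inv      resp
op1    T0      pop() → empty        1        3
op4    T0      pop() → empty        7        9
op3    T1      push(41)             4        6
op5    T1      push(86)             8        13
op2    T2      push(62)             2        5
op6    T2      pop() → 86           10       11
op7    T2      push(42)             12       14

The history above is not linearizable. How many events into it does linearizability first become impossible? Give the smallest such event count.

9

events 1..8 are still linearizable — one witness is op1, op2, op3:
after step 1 (op1 pop() → empty): stack <>
after step 2 (op2 push(62)): stack <62>
after step 3 (op3 push(41)): stack <62,41>
once event 9 joins (op4's response, time 9), exhaustive search finds no witness
no completion choice of the 1 pending operation (op5) rescues it — every subset was tried
for example op1, op2, op3, op4 (pending dropped) fails at step 4: op4 pop() → empty is not legal there
for example op1, op3, op2, op4 (pending dropped) fails at step 4: op4 pop() → empty is not legal there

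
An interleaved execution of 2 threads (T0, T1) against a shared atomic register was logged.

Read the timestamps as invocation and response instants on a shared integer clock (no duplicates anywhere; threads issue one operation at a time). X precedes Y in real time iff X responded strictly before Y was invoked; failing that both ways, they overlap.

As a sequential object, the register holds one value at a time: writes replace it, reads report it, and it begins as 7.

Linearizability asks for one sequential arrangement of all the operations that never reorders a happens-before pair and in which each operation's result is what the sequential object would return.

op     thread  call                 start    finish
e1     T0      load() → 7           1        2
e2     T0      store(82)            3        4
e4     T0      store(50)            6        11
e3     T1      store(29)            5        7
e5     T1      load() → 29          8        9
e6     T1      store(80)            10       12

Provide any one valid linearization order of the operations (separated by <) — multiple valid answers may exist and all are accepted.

e1 < e2 < e3 < e5 < e4 < e6

after step 1 (e1 load() → 7): value 7
after step 2 (e2 store(82)): value 82
after step 3 (e3 store(29)): value 29
after step 4 (e5 load() → 29): value 29
after step 5 (e4 store(50)): value 50
after step 6 (e6 store(80)): value 80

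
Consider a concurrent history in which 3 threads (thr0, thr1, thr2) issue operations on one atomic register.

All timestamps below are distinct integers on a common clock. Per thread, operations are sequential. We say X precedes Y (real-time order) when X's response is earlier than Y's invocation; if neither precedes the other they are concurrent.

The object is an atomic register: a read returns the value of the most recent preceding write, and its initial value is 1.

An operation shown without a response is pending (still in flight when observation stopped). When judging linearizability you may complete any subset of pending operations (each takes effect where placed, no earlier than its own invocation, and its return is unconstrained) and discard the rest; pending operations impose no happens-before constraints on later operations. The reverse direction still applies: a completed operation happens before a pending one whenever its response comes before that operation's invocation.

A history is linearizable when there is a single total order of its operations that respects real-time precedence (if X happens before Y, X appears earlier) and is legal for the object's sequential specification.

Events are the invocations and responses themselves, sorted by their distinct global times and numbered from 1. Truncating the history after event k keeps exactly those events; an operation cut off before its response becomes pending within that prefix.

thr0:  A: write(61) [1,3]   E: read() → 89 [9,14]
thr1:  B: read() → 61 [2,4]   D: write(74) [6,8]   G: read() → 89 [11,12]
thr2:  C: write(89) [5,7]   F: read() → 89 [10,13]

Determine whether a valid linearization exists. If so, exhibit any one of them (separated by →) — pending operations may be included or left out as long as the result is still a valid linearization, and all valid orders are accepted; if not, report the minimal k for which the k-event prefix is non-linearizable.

linearizable — witness: A → B → D → C → E → F → G

step 1: A write(61) — value 61
step 2: B read() → 61 — value 61
step 3: D write(74) — value 74
step 4: C write(89) — value 89
step 5: E read() → 89 — value 89
step 6: F read() → 89 — value 89
step 7: G read() → 89 — value 89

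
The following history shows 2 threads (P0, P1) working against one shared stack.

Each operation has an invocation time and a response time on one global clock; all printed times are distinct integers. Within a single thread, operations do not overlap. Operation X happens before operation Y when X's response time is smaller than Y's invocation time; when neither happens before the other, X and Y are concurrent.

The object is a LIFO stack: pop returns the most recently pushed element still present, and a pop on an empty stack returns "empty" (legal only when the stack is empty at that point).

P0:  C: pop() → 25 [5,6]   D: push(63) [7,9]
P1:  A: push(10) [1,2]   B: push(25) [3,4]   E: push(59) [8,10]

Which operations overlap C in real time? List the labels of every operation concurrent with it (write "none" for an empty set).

C runs from 5 to 6; window-overlapping ops are concurrent
A [1,2]: before
B [3,4]: before
D [7,9]: after
E [8,10]: after

none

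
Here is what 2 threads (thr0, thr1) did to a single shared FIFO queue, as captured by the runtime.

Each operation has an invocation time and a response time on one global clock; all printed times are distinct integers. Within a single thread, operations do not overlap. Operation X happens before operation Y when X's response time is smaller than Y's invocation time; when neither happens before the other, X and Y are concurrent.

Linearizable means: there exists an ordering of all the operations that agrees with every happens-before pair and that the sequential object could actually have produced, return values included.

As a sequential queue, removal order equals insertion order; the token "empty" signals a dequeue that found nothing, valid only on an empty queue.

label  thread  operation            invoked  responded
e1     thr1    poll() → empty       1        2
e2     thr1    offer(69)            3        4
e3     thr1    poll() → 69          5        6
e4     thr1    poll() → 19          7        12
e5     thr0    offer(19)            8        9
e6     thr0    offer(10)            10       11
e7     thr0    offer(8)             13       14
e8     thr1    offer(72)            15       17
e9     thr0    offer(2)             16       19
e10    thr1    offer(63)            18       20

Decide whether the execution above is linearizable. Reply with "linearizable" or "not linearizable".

one valid linearization: e1, e2, e3, e5, e4, e6, e7, e8, e9, e10
1. e1 poll() → empty, leaving queue <>
2. e2 offer(69), leaving queue <69>
3. e3 poll() → 69, leaving queue <>
4. e5 offer(19), leaving queue <19>
5. e4 poll() → 19, leaving queue <>
6. e6 offer(10), leaving queue <10>
7. e7 offer(8), leaving queue <10,8>
8. e8 offer(72), leaving queue <10,8,72>
9. e9 offer(2), leaving queue <10,8,72,2>
10. e10 offer(63), leaving queue <10,8,72,2,63>

linearizable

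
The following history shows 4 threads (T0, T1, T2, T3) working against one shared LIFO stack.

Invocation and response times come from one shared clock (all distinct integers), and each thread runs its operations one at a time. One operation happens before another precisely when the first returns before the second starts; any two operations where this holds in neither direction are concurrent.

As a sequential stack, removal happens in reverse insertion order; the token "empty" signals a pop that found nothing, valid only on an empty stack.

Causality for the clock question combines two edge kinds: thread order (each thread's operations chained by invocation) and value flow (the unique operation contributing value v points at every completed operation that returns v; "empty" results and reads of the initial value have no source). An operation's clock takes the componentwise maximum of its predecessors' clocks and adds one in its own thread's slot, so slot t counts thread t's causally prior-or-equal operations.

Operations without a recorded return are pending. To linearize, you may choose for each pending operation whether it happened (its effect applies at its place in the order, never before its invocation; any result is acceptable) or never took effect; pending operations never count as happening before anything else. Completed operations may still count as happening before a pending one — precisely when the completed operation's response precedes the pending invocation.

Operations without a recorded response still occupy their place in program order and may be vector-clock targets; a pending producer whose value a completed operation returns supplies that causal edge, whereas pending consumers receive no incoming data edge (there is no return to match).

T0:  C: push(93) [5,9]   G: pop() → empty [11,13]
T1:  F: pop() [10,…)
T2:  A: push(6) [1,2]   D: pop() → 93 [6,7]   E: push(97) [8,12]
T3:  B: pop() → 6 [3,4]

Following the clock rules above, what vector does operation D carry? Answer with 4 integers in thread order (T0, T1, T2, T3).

VC(A, invoked at 1): no causal predecessors; +1 on T2 → (0, 0, 1, 0)
VC(F, invoked at 10): no causal predecessors; +1 on T1 → (0, 1, 0, 0)
VC(C, invoked at 5): no causal predecessors; +1 on T0 → (1, 0, 0, 0)
B, invoked 3, takes VC(A)=(0, 0, 1, 0) under max, adds 1 for T3 → (0, 0, 1, 1)
G, invoked 11, takes VC(C)=(1, 0, 0, 0) under max, adds 1 for T0 → (2, 0, 0, 0)
D, invoked 6, takes VC(A)=(0, 0, 1, 0), VC(C)=(1, 0, 0, 0) under max, adds 1 for T2 → (1, 0, 2, 0)
E, invoked 8, takes VC(D)=(1, 0, 2, 0) under max, adds 1 for T2 → (1, 0, 3, 0)
target: VC(D) = (1, 0, 2, 0)

(1, 0, 2, 0)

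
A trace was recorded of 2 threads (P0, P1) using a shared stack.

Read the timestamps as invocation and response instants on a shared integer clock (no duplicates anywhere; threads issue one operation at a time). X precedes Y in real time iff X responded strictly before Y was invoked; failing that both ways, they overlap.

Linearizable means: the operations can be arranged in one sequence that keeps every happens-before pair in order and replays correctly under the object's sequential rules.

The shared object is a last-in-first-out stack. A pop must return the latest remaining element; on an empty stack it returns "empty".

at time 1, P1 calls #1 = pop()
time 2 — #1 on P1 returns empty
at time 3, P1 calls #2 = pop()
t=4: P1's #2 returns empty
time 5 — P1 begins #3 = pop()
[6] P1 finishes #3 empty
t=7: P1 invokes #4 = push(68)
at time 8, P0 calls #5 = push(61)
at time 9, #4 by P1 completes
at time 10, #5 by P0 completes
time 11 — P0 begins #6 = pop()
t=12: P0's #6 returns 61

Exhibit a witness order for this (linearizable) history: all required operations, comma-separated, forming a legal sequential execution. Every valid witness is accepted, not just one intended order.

after step 1 (#1 pop() → empty): stack <>
after step 2 (#2 pop() → empty): stack <>
after step 3 (#3 pop() → empty): stack <>
after step 4 (#4 push(68)): stack <68>
after step 5 (#5 push(61)): stack <68,61>
after step 6 (#6 pop() → 61): stack <68>

#1, #2, #3, #4, #5, #6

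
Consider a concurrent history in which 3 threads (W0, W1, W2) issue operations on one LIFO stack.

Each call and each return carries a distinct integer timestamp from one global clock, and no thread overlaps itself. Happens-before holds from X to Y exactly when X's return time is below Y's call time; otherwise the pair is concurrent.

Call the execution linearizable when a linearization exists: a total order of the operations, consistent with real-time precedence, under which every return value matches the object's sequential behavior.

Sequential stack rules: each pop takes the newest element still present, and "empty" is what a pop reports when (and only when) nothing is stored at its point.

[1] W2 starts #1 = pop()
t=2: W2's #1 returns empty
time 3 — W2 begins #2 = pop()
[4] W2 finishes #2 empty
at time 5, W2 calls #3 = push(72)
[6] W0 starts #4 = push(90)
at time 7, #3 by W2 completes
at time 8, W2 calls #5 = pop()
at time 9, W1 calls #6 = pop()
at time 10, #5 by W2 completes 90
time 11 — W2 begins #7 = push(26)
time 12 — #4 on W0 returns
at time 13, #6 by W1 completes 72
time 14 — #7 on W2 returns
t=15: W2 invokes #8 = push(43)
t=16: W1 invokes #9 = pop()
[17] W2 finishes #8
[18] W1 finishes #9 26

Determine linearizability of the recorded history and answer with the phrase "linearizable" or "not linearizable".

witness order: #1, #2, #3, #4, #5, #6, #7, #9, #8
1. #1 pop() → empty, leaving stack <>
2. #2 pop() → empty, leaving stack <>
3. #3 push(72), leaving stack <72>
4. #4 push(90), leaving stack <72,90>
5. #5 pop() → 90, leaving stack <72>
6. #6 pop() → 72, leaving stack <>
7. #7 push(26), leaving stack <26>
8. #9 pop() → 26, leaving stack <>
9. #8 push(43), leaving stack <43>

linearizable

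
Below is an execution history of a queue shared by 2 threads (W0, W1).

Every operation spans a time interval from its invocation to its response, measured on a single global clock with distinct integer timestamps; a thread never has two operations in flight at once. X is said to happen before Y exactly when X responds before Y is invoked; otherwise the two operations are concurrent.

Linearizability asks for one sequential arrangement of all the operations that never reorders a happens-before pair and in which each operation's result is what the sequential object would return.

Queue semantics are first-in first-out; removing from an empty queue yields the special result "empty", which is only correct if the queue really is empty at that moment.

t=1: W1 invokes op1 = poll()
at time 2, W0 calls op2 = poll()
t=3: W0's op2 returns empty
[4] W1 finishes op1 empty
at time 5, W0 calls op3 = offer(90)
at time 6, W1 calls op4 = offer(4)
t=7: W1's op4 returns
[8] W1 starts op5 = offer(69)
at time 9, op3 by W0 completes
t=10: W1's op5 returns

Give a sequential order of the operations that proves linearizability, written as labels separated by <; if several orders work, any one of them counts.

1. op1 poll() → empty, leaving queue <>
2. op2 poll() → empty, leaving queue <>
3. op3 offer(90), leaving queue <90>
4. op4 offer(4), leaving queue <90,4>
5. op5 offer(69), leaving queue <90,4,69>

op1 < op2 < op3 < op4 < op5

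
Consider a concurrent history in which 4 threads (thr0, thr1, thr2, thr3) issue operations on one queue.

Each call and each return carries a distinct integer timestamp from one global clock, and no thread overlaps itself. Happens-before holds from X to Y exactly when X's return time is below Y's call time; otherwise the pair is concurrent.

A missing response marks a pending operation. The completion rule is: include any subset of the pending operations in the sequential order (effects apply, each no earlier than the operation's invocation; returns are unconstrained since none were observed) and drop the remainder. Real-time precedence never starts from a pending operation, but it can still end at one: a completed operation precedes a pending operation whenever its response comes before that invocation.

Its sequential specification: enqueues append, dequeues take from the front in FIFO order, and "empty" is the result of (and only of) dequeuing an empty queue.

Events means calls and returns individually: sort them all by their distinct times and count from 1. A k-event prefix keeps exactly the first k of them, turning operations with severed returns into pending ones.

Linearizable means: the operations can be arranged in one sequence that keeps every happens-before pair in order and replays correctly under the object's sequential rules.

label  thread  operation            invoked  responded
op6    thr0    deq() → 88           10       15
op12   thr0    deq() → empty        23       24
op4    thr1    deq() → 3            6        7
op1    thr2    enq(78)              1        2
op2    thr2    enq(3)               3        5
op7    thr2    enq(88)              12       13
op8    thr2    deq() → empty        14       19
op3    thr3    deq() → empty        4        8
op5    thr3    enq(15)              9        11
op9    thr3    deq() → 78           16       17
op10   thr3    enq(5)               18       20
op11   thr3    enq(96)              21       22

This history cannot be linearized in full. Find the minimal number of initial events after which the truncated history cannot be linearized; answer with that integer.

events 1..7 are still linearizable — one witness is op1, op2, op3, op4:
1. op1 enq(78), leaving queue <78>
2. op2 enq(3), leaving queue <78,3>
3. op3 deq() (pending, included), leaving queue <3>
4. op4 deq() → 3, leaving queue <>
adding event 8 (op3 responds at 8) leaves no legal real-time order
sample order op1, op2, op3, op4 stalls at step 3 — op3 deq() → empty has no legal effect
sample order op1, op2, op4, op3 stalls at step 3 — op4 deq() → 3 has no legal effect

8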